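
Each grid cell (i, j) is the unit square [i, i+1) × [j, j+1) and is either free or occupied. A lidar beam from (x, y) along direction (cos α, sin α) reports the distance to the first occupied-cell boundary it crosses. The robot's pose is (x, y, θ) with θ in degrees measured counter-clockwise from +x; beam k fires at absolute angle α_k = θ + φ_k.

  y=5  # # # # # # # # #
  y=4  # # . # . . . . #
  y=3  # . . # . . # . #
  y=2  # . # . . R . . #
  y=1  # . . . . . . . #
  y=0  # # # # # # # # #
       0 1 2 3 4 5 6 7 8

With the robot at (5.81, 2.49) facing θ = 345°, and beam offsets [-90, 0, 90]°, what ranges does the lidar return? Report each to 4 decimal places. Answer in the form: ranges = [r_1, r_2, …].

ranges = [1.5426, 2.2673, 0.7341]

beam 1: φ=-90°, α=255°
  direction (-0.2588, -0.9659); cell (5,2); t to first gridline: x 3.1296, y 0.5073 (then +3.8637 / +1.0353)
    (5,1) via y @ 0.5073
    (5,0) via y @ 1.5426  # hit
  → r_1 = 1.5426
beam 2: φ=0°, α=345°
  direction (0.9659, -0.2588); cell (5,2); t to first gridline: x 0.1967, y 1.8932 (then +1.0353 / +3.8637)
    (6,2) via x @ 0.1967
    (7,2) via x @ 1.2320
    (7,1) via y @ 1.8932
    (8,1) via x @ 2.2673  # hit
  → r_2 = 2.2673
beam 3: φ=90°, α=75°
  direction (0.2588, 0.9659); cell (5,2); t to first gridline: x 0.7341, y 0.5280 (then +3.8637 / +1.0353)
    (5,3) via y @ 0.5280
    (6,3) via x @ 0.7341  # hit
  → r_3 = 0.7341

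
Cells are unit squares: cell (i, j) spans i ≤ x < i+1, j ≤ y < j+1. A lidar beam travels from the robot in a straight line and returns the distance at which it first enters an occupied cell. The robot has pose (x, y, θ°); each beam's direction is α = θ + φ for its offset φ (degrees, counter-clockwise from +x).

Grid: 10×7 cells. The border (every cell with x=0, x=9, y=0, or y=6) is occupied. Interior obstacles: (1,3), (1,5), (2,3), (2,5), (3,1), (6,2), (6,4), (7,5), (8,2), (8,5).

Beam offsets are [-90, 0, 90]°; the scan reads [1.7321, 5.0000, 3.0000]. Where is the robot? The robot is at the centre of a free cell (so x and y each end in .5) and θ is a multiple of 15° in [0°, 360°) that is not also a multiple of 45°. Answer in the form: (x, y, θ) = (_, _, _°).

Enumerate (i+0.5, j+0.5, θ) over the 30 free cells and 16 admissible headings. For each, cast all 3 beams and compare to the given ranges.
  (5.5, 4.5, 285°): beam 1 = 2.5882 ≠ 1.7321 ✗
  (2.5, 4.5, 75°): beam 1 = 5.7956 ≠ 1.7321 ✗
  (3.5, 3.5, 75°): beam 1 = 2.5882 ≠ 1.7321 ✗
  (7.5, 2.5, 75°): beam 1 = 0.5176 ≠ 1.7321 ✗
  …
  (4.5, 2.5, 30°): r_1=1.7321, r_2=5.0000, r_3=3.0000 — all match ✓
Only this pose fits every beam.

(x, y, θ) = (4.5, 2.5, 30°)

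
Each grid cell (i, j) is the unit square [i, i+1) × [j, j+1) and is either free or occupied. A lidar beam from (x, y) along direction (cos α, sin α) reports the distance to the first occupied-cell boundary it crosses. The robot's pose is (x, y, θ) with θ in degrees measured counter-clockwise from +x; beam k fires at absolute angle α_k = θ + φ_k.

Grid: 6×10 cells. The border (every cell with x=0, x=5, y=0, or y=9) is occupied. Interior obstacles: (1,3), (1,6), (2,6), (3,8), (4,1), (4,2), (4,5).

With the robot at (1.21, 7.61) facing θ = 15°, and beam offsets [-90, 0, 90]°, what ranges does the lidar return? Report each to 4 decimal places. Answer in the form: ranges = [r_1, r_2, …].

ranges = [0.6315, 1.8531, 0.8114]

beam 1: φ=-90°, α=285°
  dir = (cos 285°, sin 285°) = (0.2588, -0.9659); from cell (1,7)
  next x-line at t=3.0523, next y-line at t=0.6315; Δt_x=3.8637, Δt_y=1.0353
    y: enter (1,6) at t=0.6315 ← occupied
  → r_1 = 0.6315
beam 2: φ=0°, α=15°
  dir = (cos 15°, sin 15°) = (0.9659, 0.2588); from cell (1,7)
  next x-line at t=0.8179, next y-line at t=1.5068; Δt_x=1.0353, Δt_y=3.8637
    x: enter (2,7) at t=0.8179
    y: enter (2,8) at t=1.5068
    x: enter (3,8) at t=1.8531 ← occupied
  → r_2 = 1.8531
beam 3: φ=90°, α=105°
  dir = (cos 105°, sin 105°) = (-0.2588, 0.9659); from cell (1,7)
  next x-line at t=0.8114, next y-line at t=0.4038; Δt_x=3.8637, Δt_y=1.0353
    y: enter (1,8) at t=0.4038
    x: enter (0,8) at t=0.8114 ← occupied
  → r_3 = 0.8114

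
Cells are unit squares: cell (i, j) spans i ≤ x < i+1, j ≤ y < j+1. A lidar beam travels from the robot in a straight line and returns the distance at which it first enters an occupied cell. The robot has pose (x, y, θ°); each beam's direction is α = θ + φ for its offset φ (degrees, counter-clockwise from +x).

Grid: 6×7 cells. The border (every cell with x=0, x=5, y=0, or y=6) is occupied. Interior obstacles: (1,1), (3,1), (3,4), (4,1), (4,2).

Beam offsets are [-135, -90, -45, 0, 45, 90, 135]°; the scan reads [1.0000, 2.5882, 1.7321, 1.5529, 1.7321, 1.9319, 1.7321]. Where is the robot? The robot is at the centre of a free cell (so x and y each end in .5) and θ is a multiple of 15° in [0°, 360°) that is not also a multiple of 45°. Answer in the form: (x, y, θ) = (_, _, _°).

Candidates: 15 free-cell centres × 16 headings = 240 poses. Raycast each; keep the one whose scan matches to 4 dp.
  (3.5, 5.5, 165°): beam 2 = 0.5176 ≠ 2.5882 ✗
  (2.5, 4.5, 75°): beam 1 = 2.8868 ≠ 1.0000 ✗
  (4.5, 5.5, 30°): beam 1 = 3.6235 ≠ 1.0000 ✗
  (3.5, 2.5, 120°): beam 1 = 0.5176 ≠ 1.0000 ✗
  …
  (2.5, 3.5, 195°): r_1=1.0000, r_2=2.5882, r_3=1.7321, r_4=1.5529, r_5=1.7321, r_6=1.9319, r_7=1.7321 — all match ✓
Unique over the lattice → pose = (2.5, 3.5, 195°).

(x, y, θ) = (2.5, 3.5, 195°)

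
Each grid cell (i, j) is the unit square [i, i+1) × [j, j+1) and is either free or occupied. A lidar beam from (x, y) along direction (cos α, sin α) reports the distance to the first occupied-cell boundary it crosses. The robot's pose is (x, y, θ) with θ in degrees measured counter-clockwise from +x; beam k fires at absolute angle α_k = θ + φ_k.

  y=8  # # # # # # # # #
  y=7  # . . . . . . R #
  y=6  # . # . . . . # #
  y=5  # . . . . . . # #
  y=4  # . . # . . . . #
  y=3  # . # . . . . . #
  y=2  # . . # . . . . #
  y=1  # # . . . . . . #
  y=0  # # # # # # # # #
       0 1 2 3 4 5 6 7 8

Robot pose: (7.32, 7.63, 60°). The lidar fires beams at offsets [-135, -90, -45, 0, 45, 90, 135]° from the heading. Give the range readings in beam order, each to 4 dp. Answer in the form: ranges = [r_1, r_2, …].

ranges = [0.6522, 0.7852, 0.7040, 0.4272, 0.3831, 0.7400, 4.4724]

beam 1: φ=-135°, α=285°
  cosα=0.2588 sinα=-0.9659 | (7,7) | tMaxX 2.6273 tMaxY 0.6522 | tΔX 3.8637 tΔY 1.0353
    t=0.6522 [y] (7,6) — stop
  → r_1 = 0.6522
beam 2: φ=-90°, α=330°
  cosα=0.8660 sinα=-0.5000 | (7,7) | tMaxX 0.7852 tMaxY 1.2600 | tΔX 1.1547 tΔY 2.0000
    t=0.7852 [x] (8,7) — stop
  → r_2 = 0.7852
beam 3: φ=-45°, α=15°
  cosα=0.9659 sinα=0.2588 | (7,7) | tMaxX 0.7040 tMaxY 1.4296 | tΔX 1.0353 tΔY 3.8637
    t=0.7040 [x] (8,7) — stop
  → r_3 = 0.7040
beam 4: φ=0°, α=60°
  cosα=0.5000 sinα=0.8660 | (7,7) | tMaxX 1.3600 tMaxY 0.4272 | tΔX 2.0000 tΔY 1.1547
    t=0.4272 [y] (7,8) — stop
  → r_4 = 0.4272
beam 5: φ=45°, α=105°
  cosα=-0.2588 sinα=0.9659 | (7,7) | tMaxX 1.2364 tMaxY 0.3831 | tΔX 3.8637 tΔY 1.0353
    t=0.3831 [y] (7,8) — stop
  → r_5 = 0.3831
beam 6: φ=90°, α=150°
  cosα=-0.8660 sinα=0.5000 | (7,7) | tMaxX 0.3695 tMaxY 0.7400 | tΔX 1.1547 tΔY 2.0000
    t=0.3695 [x] (6,7)
    t=0.7400 [y] (6,8) — stop
  → r_6 = 0.7400
beam 7: φ=135°, α=195°
  cosα=-0.9659 sinα=-0.2588 | (7,7) | tMaxX 0.3313 tMaxY 2.4341 | tΔX 1.0353 tΔY 3.8637
    t=0.3313 [x] (6,7)
    t=1.3666 [x] (5,7)
    t=2.4018 [x] (4,7)
    t=2.4341 [y] (4,6)
    t=3.4371 [x] (3,6)
    t=4.4724 [x] (2,6) — stop
  → r_7 = 4.4724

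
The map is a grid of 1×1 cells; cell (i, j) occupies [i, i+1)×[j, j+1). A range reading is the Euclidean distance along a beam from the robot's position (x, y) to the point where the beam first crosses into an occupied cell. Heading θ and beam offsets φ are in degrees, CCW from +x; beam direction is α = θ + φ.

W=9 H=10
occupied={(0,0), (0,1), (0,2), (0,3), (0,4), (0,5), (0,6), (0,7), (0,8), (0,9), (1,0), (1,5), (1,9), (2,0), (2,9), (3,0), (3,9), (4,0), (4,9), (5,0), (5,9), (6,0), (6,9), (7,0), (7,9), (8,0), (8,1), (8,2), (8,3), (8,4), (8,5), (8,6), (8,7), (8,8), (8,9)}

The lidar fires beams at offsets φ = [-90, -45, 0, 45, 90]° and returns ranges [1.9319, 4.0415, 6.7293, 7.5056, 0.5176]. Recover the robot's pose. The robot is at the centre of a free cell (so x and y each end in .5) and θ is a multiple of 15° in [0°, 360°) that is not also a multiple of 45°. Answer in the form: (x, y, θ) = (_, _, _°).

Candidates: 55 free-cell centres × 16 headings = 880 poses. Raycast each; keep the one whose scan matches to 4 dp.
  (7.5, 8.5, 210°): beam 1 = 0.5774 ≠ 1.9319 ✗
  (4.5, 8.5, 60°): beam 1 = 4.0415 ≠ 1.9319 ✗
  (4.5, 7.5, 300°): beam 1 = 3.0000 ≠ 1.9319 ✗
  …
  (1.5, 4.5, 345°): r_1=1.9319, r_2=4.0415, r_3=6.7293, r_4=7.5056, r_5=0.5176 — all match ✓
Unique over the lattice → pose = (1.5, 4.5, 345°).

(x, y, θ) = (1.5, 4.5, 345°)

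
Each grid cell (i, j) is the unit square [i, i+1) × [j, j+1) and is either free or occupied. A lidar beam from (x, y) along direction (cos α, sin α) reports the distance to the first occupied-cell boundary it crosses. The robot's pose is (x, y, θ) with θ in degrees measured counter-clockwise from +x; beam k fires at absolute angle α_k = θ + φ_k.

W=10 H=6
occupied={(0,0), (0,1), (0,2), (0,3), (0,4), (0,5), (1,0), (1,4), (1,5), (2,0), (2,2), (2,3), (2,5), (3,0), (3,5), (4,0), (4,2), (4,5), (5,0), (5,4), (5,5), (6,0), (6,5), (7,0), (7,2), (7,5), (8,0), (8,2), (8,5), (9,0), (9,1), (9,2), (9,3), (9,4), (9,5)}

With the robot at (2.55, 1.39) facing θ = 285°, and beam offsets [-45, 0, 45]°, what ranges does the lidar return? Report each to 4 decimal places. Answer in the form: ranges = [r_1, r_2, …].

ranges = [0.4503, 0.4038, 0.7800]

beam 1: φ=-45°, α=240°
  dir = (cos 240°, sin 240°) = (-0.5000, -0.8660); from cell (2,1)
  next x-line at t=1.1000, next y-line at t=0.4503; Δt_x=2.0000, Δt_y=1.1547
    y: enter (2,0) at t=0.4503 ← occupied
  → r_1 = 0.4503
beam 2: φ=0°, α=285°
  dir = (cos 285°, sin 285°) = (0.2588, -0.9659); from cell (2,1)
  next x-line at t=1.7387, next y-line at t=0.4038; Δt_x=3.8637, Δt_y=1.0353
    y: enter (2,0) at t=0.4038 ← occupied
  → r_2 = 0.4038
beam 3: φ=45°, α=330°
  dir = (cos 330°, sin 330°) = (0.8660, -0.5000); from cell (2,1)
  next x-line at t=0.5196, next y-line at t=0.7800; Δt_x=1.1547, Δt_y=2.0000
    x: enter (3,1) at t=0.5196
    y: enter (3,0) at t=0.7800 ← occupied
  → r_3 = 0.7800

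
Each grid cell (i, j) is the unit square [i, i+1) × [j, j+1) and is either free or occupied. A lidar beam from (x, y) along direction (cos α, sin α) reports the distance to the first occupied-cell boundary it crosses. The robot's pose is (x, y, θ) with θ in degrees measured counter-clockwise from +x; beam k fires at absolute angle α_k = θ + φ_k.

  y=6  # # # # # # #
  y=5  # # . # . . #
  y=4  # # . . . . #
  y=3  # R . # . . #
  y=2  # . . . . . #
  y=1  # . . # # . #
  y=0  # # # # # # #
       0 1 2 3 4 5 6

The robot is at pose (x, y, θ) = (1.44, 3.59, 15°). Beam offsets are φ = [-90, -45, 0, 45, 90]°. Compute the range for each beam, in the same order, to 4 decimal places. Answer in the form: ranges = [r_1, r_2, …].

beam 1: φ=-90°, α=285°
  dir = (cos 285°, sin 285°) = (0.2588, -0.9659); from cell (1,3)
  next x-line at t=2.1637, next y-line at t=0.6108; Δt_x=3.8637, Δt_y=1.0353
    y: enter (1,2) at t=0.6108
    y: enter (1,1) at t=1.6461
    x: enter (2,1) at t=2.1637
    y: enter (2,0) at t=2.6814 ← occupied
  → r_1 = 2.6814
beam 2: φ=-45°, α=330°
  dir = (cos 330°, sin 330°) = (0.8660, -0.5000); from cell (1,3)
  next x-line at t=0.6466, next y-line at t=1.1800; Δt_x=1.1547, Δt_y=2.0000
    x: enter (2,3) at t=0.6466
    y: enter (2,2) at t=1.1800
    x: enter (3,2) at t=1.8013
    x: enter (4,2) at t=2.9560
    y: enter (4,1) at t=3.1800 ← occupied
  → r_2 = 3.1800
beam 3: φ=0°, α=15°
  dir = (cos 15°, sin 15°) = (0.9659, 0.2588); from cell (1,3)
  next x-line at t=0.5798, next y-line at t=1.5841; Δt_x=1.0353, Δt_y=3.8637
    x: enter (2,3) at t=0.5798
    y: enter (2,4) at t=1.5841
    x: enter (3,4) at t=1.6150
    x: enter (4,4) at t=2.6503
    x: enter (5,4) at t=3.6856
    x: enter (6,4) at t=4.7209 ← occupied
  → r_3 = 4.7209
beam 4: φ=45°, α=60°
  dir = (cos 60°, sin 60°) = (0.5000, 0.8660); from cell (1,3)
  next x-line at t=1.1200, next y-line at t=0.4734; Δt_x=2.0000, Δt_y=1.1547
    y: enter (1,4) at t=0.4734 ← occupied
  → r_4 = 0.4734
beam 5: φ=90°, α=105°
  dir = (cos 105°, sin 105°) = (-0.2588, 0.9659); from cell (1,3)
  next x-line at t=1.7000, next y-line at t=0.4245; Δt_x=3.8637, Δt_y=1.0353
    y: enter (1,4) at t=0.4245 ← occupied
  → r_5 = 0.4245

ranges = [2.6814, 3.1800, 4.7209, 0.4734, 0.4245]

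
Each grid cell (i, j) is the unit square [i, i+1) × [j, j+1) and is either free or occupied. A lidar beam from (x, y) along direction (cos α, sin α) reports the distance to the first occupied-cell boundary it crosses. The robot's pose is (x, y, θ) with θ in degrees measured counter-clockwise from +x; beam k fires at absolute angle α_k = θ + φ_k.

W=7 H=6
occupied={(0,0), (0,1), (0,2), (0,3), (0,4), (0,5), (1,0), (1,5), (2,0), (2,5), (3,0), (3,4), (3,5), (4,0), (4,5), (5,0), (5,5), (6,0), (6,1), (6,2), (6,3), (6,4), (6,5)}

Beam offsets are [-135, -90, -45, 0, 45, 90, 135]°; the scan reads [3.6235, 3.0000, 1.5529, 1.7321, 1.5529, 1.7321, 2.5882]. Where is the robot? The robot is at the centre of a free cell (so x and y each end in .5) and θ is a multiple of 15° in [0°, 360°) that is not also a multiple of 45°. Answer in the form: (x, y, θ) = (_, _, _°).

The pose lattice has 19·16 = 304 candidates. Test each by forward raycasting.
  (1.5, 3.5, 345°): beam 1 = 0.5774 ≠ 3.6235 ✗
  (4.5, 3.5, 255°): beam 1 = 1.0000 ≠ 3.6235 ✗
  (4.5, 3.5, 60°): beam 1 = 2.5882 ≠ 3.6235 ✗
  (2.5, 4.5, 120°): beam 1 = 0.5176 ≠ 3.6235 ✗
  (4.5, 1.5, 285°): beam 1 = 4.0415 ≠ 3.6235 ✗
  …
  (4.5, 2.5, 300°): r_1=3.6235, r_2=3.0000, r_3=1.5529, r_4=1.7321, r_5=1.5529, r_6=1.7321, r_7=2.5882 — all match ✓
Only this pose fits every beam.

(x, y, θ) = (4.5, 2.5, 300°)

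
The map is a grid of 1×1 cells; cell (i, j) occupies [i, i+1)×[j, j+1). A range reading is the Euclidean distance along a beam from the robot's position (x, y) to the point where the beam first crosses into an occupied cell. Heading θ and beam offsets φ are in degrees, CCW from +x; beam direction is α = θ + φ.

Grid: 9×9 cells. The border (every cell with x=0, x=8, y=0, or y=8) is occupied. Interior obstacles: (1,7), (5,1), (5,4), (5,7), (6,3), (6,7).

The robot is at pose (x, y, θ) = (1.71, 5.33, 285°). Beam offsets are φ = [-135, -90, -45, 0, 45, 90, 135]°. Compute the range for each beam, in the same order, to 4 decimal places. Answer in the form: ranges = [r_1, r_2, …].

ranges = [0.8198, 0.7350, 1.4200, 4.4827, 7.2631, 6.5119, 3.0831]

beam 1: φ=-135°, α=150°
  direction (-0.8660, 0.5000); cell (1,5); t to first gridline: x 0.8198, y 1.3400 (then +1.1547 / +2.0000)
    (0,5) via x @ 0.8198  # hit
  → r_1 = 0.8198
beam 2: φ=-90°, α=195°
  direction (-0.9659, -0.2588); cell (1,5); t to first gridline: x 0.7350, y 1.2750 (then +1.0353 / +3.8637)
    (0,5) via x @ 0.7350  # hit
  → r_2 = 0.7350
beam 3: φ=-45°, α=240°
  direction (-0.5000, -0.8660); cell (1,5); t to first gridline: x 1.4200, y 0.3811 (then +2.0000 / +1.1547)
    (1,4) via y @ 0.3811
    (0,4) via x @ 1.4200  # hit
  → r_3 = 1.4200
beam 4: φ=0°, α=285°
  direction (0.2588, -0.9659); cell (1,5); t to first gridline: x 1.1205, y 0.3416 (then +3.8637 / +1.0353)
    (1,4) via y @ 0.3416
    (2,4) via x @ 1.1205
    (2,3) via y @ 1.3769
    (2,2) via y @ 2.4122
    (2,1) via y @ 3.4475
    (2,0) via y @ 4.4827  # hit
  → r_4 = 4.4827
beam 5: φ=45°, α=330°
  direction (0.8660, -0.5000); cell (1,5); t to first gridline: x 0.3349, y 0.6600 (then +1.1547 / +2.0000)
    (2,5) via x @ 0.3349
    (2,4) via y @ 0.6600
    (3,4) via x @ 1.4896
    (4,4) via x @ 2.6443
    (4,3) via y @ 2.6600
    (5,3) via x @ 3.7990
    (5,2) via y @ 4.6600
    (6,2) via x @ 4.9537
    (7,2) via x @ 6.1084
    (7,1) via y @ 6.6600
    (8,1) via x @ 7.2631  # hit
  → r_5 = 7.2631
beam 6: φ=90°, α=15°
  direction (0.9659, 0.2588); cell (1,5); t to first gridline: x 0.3002, y 2.5887 (then +1.0353 / +3.8637)
    (2,5) via x @ 0.3002
    (3,5) via x @ 1.3355
    (4,5) via x @ 2.3708
    (4,6) via y @ 2.5887
    (5,6) via x @ 3.4061
    (6,6) via x @ 4.4413
    (7,6) via x @ 5.4766
    (7,7) via y @ 6.4524
    (8,7) via x @ 6.5119  # hit
  → r_6 = 6.5119
beam 7: φ=135°, α=60°
  direction (0.5000, 0.8660); cell (1,5); t to first gridline: x 0.5800, y 0.7736 (then +2.0000 / +1.1547)
    (2,5) via x @ 0.5800
    (2,6) via y @ 0.7736
    (2,7) via y @ 1.9283
    (3,7) via x @ 2.5800
    (3,8) via y @ 3.0831  # hit
  → r_7 = 3.0831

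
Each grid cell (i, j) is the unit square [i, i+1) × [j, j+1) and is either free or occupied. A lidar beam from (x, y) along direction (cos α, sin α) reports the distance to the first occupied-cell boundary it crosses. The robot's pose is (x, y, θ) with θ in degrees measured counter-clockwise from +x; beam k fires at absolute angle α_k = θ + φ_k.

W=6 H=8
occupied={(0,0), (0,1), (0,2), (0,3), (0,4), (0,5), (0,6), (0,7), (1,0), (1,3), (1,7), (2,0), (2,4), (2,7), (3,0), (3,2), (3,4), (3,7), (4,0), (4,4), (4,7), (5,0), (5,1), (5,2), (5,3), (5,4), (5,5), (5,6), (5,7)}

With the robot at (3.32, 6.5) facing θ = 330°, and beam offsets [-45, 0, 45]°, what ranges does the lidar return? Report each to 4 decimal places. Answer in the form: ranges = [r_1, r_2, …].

ranges = [1.5529, 1.9399, 1.7393]

beam 1: φ=-45°, α=285°
  cosα=0.2588 sinα=-0.9659 | (3,6) | tMaxX 2.6273 tMaxY 0.5176 | tΔX 3.8637 tΔY 1.0353
    t=0.5176 [y] (3,5)
    t=1.5529 [y] (3,4) — stop
  → r_1 = 1.5529
beam 2: φ=0°, α=330°
  cosα=0.8660 sinα=-0.5000 | (3,6) | tMaxX 0.7852 tMaxY 1.0000 | tΔX 1.1547 tΔY 2.0000
    t=0.7852 [x] (4,6)
    t=1.0000 [y] (4,5)
    t=1.9399 [x] (5,5) — stop
  → r_2 = 1.9399
beam 3: φ=45°, α=15°
  cosα=0.9659 sinα=0.2588 | (3,6) | tMaxX 0.7040 tMaxY 1.9319 | tΔX 1.0353 tΔY 3.8637
    t=0.7040 [x] (4,6)
    t=1.7393 [x] (5,6) — stop
  → r_3 = 1.7393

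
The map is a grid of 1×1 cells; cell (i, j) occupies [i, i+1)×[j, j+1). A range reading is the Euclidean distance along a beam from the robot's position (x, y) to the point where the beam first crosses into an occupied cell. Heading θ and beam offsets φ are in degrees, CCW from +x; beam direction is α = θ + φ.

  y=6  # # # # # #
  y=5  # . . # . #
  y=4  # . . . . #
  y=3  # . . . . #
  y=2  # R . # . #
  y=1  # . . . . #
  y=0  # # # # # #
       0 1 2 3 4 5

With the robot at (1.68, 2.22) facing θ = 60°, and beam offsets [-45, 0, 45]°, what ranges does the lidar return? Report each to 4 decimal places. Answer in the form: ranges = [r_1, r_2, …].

ranges = [1.3666, 3.2101, 2.6273]

beam 1: φ=-45°, α=15°
  cosα=0.9659 sinα=0.2588 | (1,2) | tMaxX 0.3313 tMaxY 3.0137 | tΔX 1.0353 tΔY 3.8637
    t=0.3313 [x] (2,2)
    t=1.3666 [x] (3,2) — stop
  → r_1 = 1.3666
beam 2: φ=0°, α=60°
  cosα=0.5000 sinα=0.8660 | (1,2) | tMaxX 0.6400 tMaxY 0.9007 | tΔX 2.0000 tΔY 1.1547
    t=0.6400 [x] (2,2)
    t=0.9007 [y] (2,3)
    t=2.0554 [y] (2,4)
    t=2.6400 [x] (3,4)
    t=3.2101 [y] (3,5) — stop
  → r_2 = 3.2101
beam 3: φ=45°, α=105°
  cosα=-0.2588 sinα=0.9659 | (1,2) | tMaxX 2.6273 tMaxY 0.8075 | tΔX 3.8637 tΔY 1.0353
    t=0.8075 [y] (1,3)
    t=1.8428 [y] (1,4)
    t=2.6273 [x] (0,4) — stop
  → r_3 = 2.6273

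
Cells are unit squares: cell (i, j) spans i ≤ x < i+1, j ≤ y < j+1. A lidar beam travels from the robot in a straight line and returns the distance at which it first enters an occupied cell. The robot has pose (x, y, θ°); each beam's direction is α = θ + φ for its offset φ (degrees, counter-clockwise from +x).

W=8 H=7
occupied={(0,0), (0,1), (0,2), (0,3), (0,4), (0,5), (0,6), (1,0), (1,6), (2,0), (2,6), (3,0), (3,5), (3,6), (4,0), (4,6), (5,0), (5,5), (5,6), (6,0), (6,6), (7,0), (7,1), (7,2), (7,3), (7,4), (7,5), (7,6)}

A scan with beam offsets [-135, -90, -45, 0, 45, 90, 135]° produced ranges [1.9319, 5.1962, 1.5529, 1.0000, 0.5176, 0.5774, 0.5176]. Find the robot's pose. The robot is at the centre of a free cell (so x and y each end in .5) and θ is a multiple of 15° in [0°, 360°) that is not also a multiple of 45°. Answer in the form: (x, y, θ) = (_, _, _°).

Enumerate (i+0.5, j+0.5, θ) over the 28 free cells and 16 admissible headings. For each, cast all 7 beams and compare to the given ranges.
  (2.5, 4.5, 165°): beam 1 = 1.0000 ≠ 1.9319 ✗
  (5.5, 2.5, 240°): beam 1 = 3.6235 ≠ 1.9319 ✗
  (3.5, 2.5, 210°): beam 1 = 3.6235 ≠ 1.9319 ✗
  (1.5, 1.5, 330°): beam 1 = 0.5176 ≠ 1.9319 ✗
  …
  (1.5, 5.5, 30°): r_1=1.9319, r_2=5.1962, r_3=1.5529, r_4=1.0000, r_5=0.5176, r_6=0.5774, r_7=0.5176 — all match ✓
No second candidate reproduces the full scan.

(x, y, θ) = (1.5, 5.5, 30°)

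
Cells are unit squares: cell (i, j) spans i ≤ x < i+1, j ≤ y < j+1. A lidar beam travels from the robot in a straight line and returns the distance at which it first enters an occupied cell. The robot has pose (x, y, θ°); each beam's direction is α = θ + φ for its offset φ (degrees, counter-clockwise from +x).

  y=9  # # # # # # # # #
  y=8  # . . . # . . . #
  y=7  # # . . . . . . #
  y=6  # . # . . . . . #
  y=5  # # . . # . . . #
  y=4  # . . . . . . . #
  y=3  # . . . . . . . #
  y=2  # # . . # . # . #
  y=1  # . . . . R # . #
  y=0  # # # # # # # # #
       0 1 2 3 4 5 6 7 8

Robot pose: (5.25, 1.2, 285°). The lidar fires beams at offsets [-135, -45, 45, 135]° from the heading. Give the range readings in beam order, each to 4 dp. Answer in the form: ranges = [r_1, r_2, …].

beam 1: φ=-135°, α=150°
  cosα=-0.8660 sinα=0.5000 | (5,1) | tMaxX 0.2887 tMaxY 1.6000 | tΔX 1.1547 tΔY 2.0000
    t=0.2887 [x] (4,1)
    t=1.4434 [x] (3,1)
    t=1.6000 [y] (3,2)
    t=2.5981 [x] (2,2)
    t=3.6000 [y] (2,3)
    t=3.7528 [x] (1,3)
    t=4.9075 [x] (0,3) — stop
  → r_1 = 4.9075
beam 2: φ=-45°, α=240°
  cosα=-0.5000 sinα=-0.8660 | (5,1) | tMaxX 0.5000 tMaxY 0.2309 | tΔX 2.0000 tΔY 1.1547
    t=0.2309 [y] (5,0) — stop
  → r_2 = 0.2309
beam 3: φ=45°, α=330°
  cosα=0.8660 sinα=-0.5000 | (5,1) | tMaxX 0.8660 tMaxY 0.4000 | tΔX 1.1547 tΔY 2.0000
    t=0.4000 [y] (5,0) — stop
  → r_3 = 0.4000
beam 4: φ=135°, α=60°
  cosα=0.5000 sinα=0.8660 | (5,1) | tMaxX 1.5000 tMaxY 0.9238 | tΔX 2.0000 tΔY 1.1547
    t=0.9238 [y] (5,2)
    t=1.5000 [x] (6,2) — stop
  → r_4 = 1.5000

ranges = [4.9075, 0.2309, 0.4000, 1.5000]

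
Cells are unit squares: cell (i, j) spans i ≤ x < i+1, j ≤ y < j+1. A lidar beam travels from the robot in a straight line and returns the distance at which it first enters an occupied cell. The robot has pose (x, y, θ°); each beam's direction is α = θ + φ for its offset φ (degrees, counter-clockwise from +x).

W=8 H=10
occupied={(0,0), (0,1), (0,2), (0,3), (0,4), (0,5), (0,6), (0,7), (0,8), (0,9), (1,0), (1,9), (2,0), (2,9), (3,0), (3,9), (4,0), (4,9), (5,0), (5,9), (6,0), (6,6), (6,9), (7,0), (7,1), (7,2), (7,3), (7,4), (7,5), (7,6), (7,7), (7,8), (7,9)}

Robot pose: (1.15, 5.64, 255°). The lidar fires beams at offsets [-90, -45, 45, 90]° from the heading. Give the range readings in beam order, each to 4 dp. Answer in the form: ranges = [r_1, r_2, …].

ranges = [0.1553, 0.1732, 5.3578, 6.0564]

beam 1: φ=-90°, α=165°
  d=(-0.9659,0.2588)  start (1,5)  tX=0.1553 tY=1.3909  stride 1/|dx|=1.0353 1/|dy|=3.8637
    cross x-line → (0,5), t=0.1553 (wall)
  → r_1 = 0.1553
beam 2: φ=-45°, α=210°
  d=(-0.8660,-0.5000)  start (1,5)  tX=0.1732 tY=1.2800  stride 1/|dx|=1.1547 1/|dy|=2.0000
    cross x-line → (0,5), t=0.1732 (wall)
  → r_2 = 0.1732
beam 3: φ=45°, α=300°
  d=(0.5000,-0.8660)  start (1,5)  tX=1.7000 tY=0.7390  stride 1/|dx|=2.0000 1/|dy|=1.1547
    cross y-line → (1,4), t=0.7390
    cross x-line → (2,4), t=1.7000
    cross y-line → (2,3), t=1.8937
    cross y-line → (2,2), t=3.0484
    cross x-line → (3,2), t=3.7000
    cross y-line → (3,1), t=4.2031
    cross y-line → (3,0), t=5.3578 (wall)
  → r_3 = 5.3578
beam 4: φ=90°, α=345°
  d=(0.9659,-0.2588)  start (1,5)  tX=0.8800 tY=2.4728  stride 1/|dx|=1.0353 1/|dy|=3.8637
    cross x-line → (2,5), t=0.8800
    cross x-line → (3,5), t=1.9153
    cross y-line → (3,4), t=2.4728
    cross x-line → (4,4), t=2.9505
    cross x-line → (5,4), t=3.9858
    cross x-line → (6,4), t=5.0211
    cross x-line → (7,4), t=6.0564 (wall)
  → r_4 = 6.0564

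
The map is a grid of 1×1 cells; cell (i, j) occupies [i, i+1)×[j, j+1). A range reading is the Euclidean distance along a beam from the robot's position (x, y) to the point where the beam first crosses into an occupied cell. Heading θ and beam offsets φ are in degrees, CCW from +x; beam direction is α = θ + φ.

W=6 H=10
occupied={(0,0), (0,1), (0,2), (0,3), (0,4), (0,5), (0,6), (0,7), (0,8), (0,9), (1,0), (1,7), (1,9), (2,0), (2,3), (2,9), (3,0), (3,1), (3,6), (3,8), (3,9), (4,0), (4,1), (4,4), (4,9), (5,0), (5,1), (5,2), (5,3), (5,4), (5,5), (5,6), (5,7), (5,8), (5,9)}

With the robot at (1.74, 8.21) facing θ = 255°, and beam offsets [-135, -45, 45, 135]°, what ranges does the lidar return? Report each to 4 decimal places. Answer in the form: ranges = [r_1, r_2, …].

beam 1: φ=-135°, α=120°
  dir = (cos 120°, sin 120°) = (-0.5000, 0.8660); from cell (1,8)
  next x-line at t=1.4800, next y-line at t=0.9122; Δt_x=2.0000, Δt_y=1.1547
    y: enter (1,9) at t=0.9122 ← occupied
  → r_1 = 0.9122
beam 2: φ=-45°, α=210°
  dir = (cos 210°, sin 210°) = (-0.8660, -0.5000); from cell (1,8)
  next x-line at t=0.8545, next y-line at t=0.4200; Δt_x=1.1547, Δt_y=2.0000
    y: enter (1,7) at t=0.4200 ← occupied
  → r_2 = 0.4200
beam 3: φ=45°, α=300°
  dir = (cos 300°, sin 300°) = (0.5000, -0.8660); from cell (1,8)
  next x-line at t=0.5200, next y-line at t=0.2425; Δt_x=2.0000, Δt_y=1.1547
    y: enter (1,7) at t=0.2425 ← occupied
  → r_3 = 0.2425
beam 4: φ=135°, α=30°
  dir = (cos 30°, sin 30°) = (0.8660, 0.5000); from cell (1,8)
  next x-line at t=0.3002, next y-line at t=1.5800; Δt_x=1.1547, Δt_y=2.0000
    x: enter (2,8) at t=0.3002
    x: enter (3,8) at t=1.4549 ← occupied
  → r_4 = 1.4549

ranges = [0.9122, 0.4200, 0.2425, 1.4549]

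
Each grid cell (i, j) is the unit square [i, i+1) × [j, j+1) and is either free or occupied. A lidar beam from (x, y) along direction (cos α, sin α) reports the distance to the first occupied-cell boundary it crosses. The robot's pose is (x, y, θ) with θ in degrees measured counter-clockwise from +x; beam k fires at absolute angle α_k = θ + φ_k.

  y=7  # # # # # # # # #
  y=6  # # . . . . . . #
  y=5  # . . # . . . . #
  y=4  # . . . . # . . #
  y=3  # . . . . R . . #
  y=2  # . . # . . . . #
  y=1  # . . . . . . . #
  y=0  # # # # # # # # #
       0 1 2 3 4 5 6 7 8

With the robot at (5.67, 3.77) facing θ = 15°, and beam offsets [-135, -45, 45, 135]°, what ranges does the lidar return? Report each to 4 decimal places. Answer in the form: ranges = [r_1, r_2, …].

beam 1: φ=-135°, α=240°
  cosα=-0.5000 sinα=-0.8660 | (5,3) | tMaxX 1.3400 tMaxY 0.8891 | tΔX 2.0000 tΔY 1.1547
    t=0.8891 [y] (5,2)
    t=1.3400 [x] (4,2)
    t=2.0438 [y] (4,1)
    t=3.1985 [y] (4,0) — stop
  → r_1 = 3.1985
beam 2: φ=-45°, α=330°
  cosα=0.8660 sinα=-0.5000 | (5,3) | tMaxX 0.3811 tMaxY 1.5400 | tΔX 1.1547 tΔY 2.0000
    t=0.3811 [x] (6,3)
    t=1.5358 [x] (7,3)
    t=1.5400 [y] (7,2)
    t=2.6905 [x] (8,2) — stop
  → r_2 = 2.6905
beam 3: φ=45°, α=60°
  cosα=0.5000 sinα=0.8660 | (5,3) | tMaxX 0.6600 tMaxY 0.2656 | tΔX 2.0000 tΔY 1.1547
    t=0.2656 [y] (5,4) — stop
  → r_3 = 0.2656
beam 4: φ=135°, α=150°
  cosα=-0.8660 sinα=0.5000 | (5,3) | tMaxX 0.7736 tMaxY 0.4600 | tΔX 1.1547 tΔY 2.0000
    t=0.4600 [y] (5,4) — stop
  → r_4 = 0.4600

ranges = [3.1985, 2.6905, 0.2656, 0.4600]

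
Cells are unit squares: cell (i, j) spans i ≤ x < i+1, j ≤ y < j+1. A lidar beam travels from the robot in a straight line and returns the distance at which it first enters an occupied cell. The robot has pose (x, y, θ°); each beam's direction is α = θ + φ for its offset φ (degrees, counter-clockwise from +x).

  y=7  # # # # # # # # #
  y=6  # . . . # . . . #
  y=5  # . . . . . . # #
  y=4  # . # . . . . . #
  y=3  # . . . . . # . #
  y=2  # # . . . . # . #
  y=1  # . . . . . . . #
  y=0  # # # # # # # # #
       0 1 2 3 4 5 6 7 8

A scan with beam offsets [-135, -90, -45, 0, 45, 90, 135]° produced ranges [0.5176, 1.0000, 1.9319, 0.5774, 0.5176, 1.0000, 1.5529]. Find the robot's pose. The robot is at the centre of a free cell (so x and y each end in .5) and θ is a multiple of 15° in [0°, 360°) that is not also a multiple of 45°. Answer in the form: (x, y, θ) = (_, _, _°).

The pose lattice has 36·16 = 576 candidates. Test each by forward raycasting.
  (6.5, 5.5, 165°): beam 1 = 0.5774 ≠ 0.5176 ✗
  (5.5, 5.5, 255°): beam 1 = 1.0000 ≠ 0.5176 ✗
  (5.5, 4.5, 15°): beam 1 = 4.0415 ≠ 0.5176 ✗
  (7.5, 1.5, 30°): beam 2 = 0.5774 ≠ 1.0000 ✗
  (3.5, 1.5, 165°): beam 1 = 2.8868 ≠ 0.5176 ✗
  …
  (7.5, 3.5, 330°): r_1=0.5176, r_2=1.0000, r_3=1.9319, r_4=0.5774, r_5=0.5176, r_6=1.0000, r_7=1.5529 — all match ✓
No second candidate reproduces the full scan.

(x, y, θ) = (7.5, 3.5, 330°)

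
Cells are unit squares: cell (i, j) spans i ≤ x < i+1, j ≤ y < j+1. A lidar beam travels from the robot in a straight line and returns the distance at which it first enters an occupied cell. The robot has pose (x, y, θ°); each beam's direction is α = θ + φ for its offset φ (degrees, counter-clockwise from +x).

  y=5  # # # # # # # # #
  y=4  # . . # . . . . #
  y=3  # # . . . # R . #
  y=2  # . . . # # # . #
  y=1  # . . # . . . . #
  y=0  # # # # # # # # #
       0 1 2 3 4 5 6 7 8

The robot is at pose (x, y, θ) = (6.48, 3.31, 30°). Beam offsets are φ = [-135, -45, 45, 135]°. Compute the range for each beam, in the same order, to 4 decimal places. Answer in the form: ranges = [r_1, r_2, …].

ranges = [0.3209, 1.5736, 1.7496, 0.4969]

beam 1: φ=-135°, α=255°
  direction (-0.2588, -0.9659); cell (6,3); t to first gridline: x 1.8546, y 0.3209 (then +3.8637 / +1.0353)
    (6,2) via y @ 0.3209  # hit
  → r_1 = 0.3209
beam 2: φ=-45°, α=345°
  direction (0.9659, -0.2588); cell (6,3); t to first gridline: x 0.5383, y 1.1977 (then +1.0353 / +3.8637)
    (7,3) via x @ 0.5383
    (7,2) via y @ 1.1977
    (8,2) via x @ 1.5736  # hit
  → r_2 = 1.5736
beam 3: φ=45°, α=75°
  direction (0.2588, 0.9659); cell (6,3); t to first gridline: x 2.0091, y 0.7143 (then +3.8637 / +1.0353)
    (6,4) via y @ 0.7143
    (6,5) via y @ 1.7496  # hit
  → r_3 = 1.7496
beam 4: φ=135°, α=165°
  direction (-0.9659, 0.2588); cell (6,3); t to first gridline: x 0.4969, y 2.6660 (then +1.0353 / +3.8637)
    (5,3) via x @ 0.4969  # hit
  → r_4 = 0.4969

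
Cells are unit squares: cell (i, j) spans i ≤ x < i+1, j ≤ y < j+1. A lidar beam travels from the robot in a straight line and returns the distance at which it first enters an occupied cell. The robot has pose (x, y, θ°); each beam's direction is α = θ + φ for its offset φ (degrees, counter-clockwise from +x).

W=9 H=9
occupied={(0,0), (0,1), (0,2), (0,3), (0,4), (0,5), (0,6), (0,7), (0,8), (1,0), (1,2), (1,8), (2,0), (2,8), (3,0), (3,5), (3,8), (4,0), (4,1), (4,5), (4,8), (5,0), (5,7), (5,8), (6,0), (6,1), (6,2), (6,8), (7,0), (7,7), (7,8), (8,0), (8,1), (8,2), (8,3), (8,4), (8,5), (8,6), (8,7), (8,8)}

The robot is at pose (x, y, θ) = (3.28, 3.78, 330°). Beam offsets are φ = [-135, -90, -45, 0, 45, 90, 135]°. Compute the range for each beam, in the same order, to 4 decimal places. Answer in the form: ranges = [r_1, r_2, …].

ranges = [2.3604, 3.2101, 2.7819, 3.1408, 4.8865, 1.4087, 4.3689]

beam 1: φ=-135°, α=195°
  direction (-0.9659, -0.2588); cell (3,3); t to first gridline: x 0.2899, y 3.0137 (then +1.0353 / +3.8637)
    (2,3) via x @ 0.2899
    (1,3) via x @ 1.3252
    (0,3) via x @ 2.3604  # hit
  → r_1 = 2.3604
beam 2: φ=-90°, α=240°
  direction (-0.5000, -0.8660); cell (3,3); t to first gridline: x 0.5600, y 0.9007 (then +2.0000 / +1.1547)
    (2,3) via x @ 0.5600
    (2,2) via y @ 0.9007
    (2,1) via y @ 2.0554
    (1,1) via x @ 2.5600
    (1,0) via y @ 3.2101  # hit
  → r_2 = 3.2101
beam 3: φ=-45°, α=285°
  direction (0.2588, -0.9659); cell (3,3); t to first gridline: x 2.7819, y 0.8075 (then +3.8637 / +1.0353)
    (3,2) via y @ 0.8075
    (3,1) via y @ 1.8428
    (4,1) via x @ 2.7819  # hit
  → r_3 = 2.7819
beam 4: φ=0°, α=330°
  direction (0.8660, -0.5000); cell (3,3); t to first gridline: x 0.8314, y 1.5600 (then +1.1547 / +2.0000)
    (4,3) via x @ 0.8314
    (4,2) via y @ 1.5600
    (5,2) via x @ 1.9861
    (6,2) via x @ 3.1408  # hit
  → r_4 = 3.1408
beam 5: φ=45°, α=15°
  direction (0.9659, 0.2588); cell (3,3); t to first gridline: x 0.7454, y 0.8500 (then +1.0353 / +3.8637)
    (4,3) via x @ 0.7454
    (4,4) via y @ 0.8500
    (5,4) via x @ 1.7807
    (6,4) via x @ 2.8160
    (7,4) via x @ 3.8512
    (7,5) via y @ 4.7137
    (8,5) via x @ 4.8865  # hit
  → r_5 = 4.8865
beam 6: φ=90°, α=60°
  direction (0.5000, 0.8660); cell (3,3); t to first gridline: x 1.4400, y 0.2540 (then +2.0000 / +1.1547)
    (3,4) via y @ 0.2540
    (3,5) via y @ 1.4087  # hit
  → r_6 = 1.4087
beam 7: φ=135°, α=105°
  direction (-0.2588, 0.9659); cell (3,3); t to first gridline: x 1.0818, y 0.2278 (then +3.8637 / +1.0353)
    (3,4) via y @ 0.2278
    (2,4) via x @ 1.0818
    (2,5) via y @ 1.2630
    (2,6) via y @ 2.2983
    (2,7) via y @ 3.3336
    (2,8) via y @ 4.3689  # hit
  → r_7 = 4.3689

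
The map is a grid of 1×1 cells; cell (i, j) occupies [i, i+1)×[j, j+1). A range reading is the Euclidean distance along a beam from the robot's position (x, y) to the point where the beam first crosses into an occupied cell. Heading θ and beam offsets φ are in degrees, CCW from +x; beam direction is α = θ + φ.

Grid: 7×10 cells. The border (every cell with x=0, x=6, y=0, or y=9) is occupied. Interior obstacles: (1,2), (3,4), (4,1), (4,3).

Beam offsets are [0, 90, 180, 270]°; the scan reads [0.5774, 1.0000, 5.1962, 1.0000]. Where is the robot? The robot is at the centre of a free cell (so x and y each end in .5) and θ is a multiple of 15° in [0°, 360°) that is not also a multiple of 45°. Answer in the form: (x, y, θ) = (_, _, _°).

(x, y, θ) = (5.5, 4.5, 330°)

The pose lattice has 36·16 = 576 candidates. Test each by forward raycasting.
  (1.5, 3.5, 30°): beam 1 = 1.7321 ≠ 0.5774 ✗
  (1.5, 5.5, 240°): beam 1 = 1.0000 ≠ 0.5774 ✗
  (1.5, 7.5, 195°): beam 1 = 0.5176 ≠ 0.5774 ✗
  (4.5, 8.5, 60°): beam 3 = 6.3509 ≠ 5.1962 ✗
  …
  (5.5, 4.5, 330°): r_1=0.5774, r_2=1.0000, r_3=5.1962, r_4=1.0000 — all match ✓
Only this pose fits every beam.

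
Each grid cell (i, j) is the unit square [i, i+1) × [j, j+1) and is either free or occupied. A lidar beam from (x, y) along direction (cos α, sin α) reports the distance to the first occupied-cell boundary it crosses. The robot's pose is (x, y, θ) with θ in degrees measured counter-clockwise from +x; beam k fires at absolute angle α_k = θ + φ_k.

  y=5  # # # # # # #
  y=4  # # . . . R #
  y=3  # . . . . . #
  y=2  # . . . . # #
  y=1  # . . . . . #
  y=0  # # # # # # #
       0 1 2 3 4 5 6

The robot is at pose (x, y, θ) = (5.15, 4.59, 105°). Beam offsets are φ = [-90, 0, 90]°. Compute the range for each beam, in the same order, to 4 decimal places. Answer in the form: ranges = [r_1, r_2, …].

ranges = [0.8800, 0.4245, 4.2964]

beam 1: φ=-90°, α=15°
  cosα=0.9659 sinα=0.2588 | (5,4) | tMaxX 0.8800 tMaxY 1.5841 | tΔX 1.0353 tΔY 3.8637
    t=0.8800 [x] (6,4) — stop
  → r_1 = 0.8800
beam 2: φ=0°, α=105°
  cosα=-0.2588 sinα=0.9659 | (5,4) | tMaxX 0.5796 tMaxY 0.4245 | tΔX 3.8637 tΔY 1.0353
    t=0.4245 [y] (5,5) — stop
  → r_2 = 0.4245
beam 3: φ=90°, α=195°
  cosα=-0.9659 sinα=-0.2588 | (5,4) | tMaxX 0.1553 tMaxY 2.2796 | tΔX 1.0353 tΔY 3.8637
    t=0.1553 [x] (4,4)
    t=1.1906 [x] (3,4)
    t=2.2258 [x] (2,4)
    t=2.2796 [y] (2,3)
    t=3.2611 [x] (1,3)
    t=4.2964 [x] (0,3) — stop
  → r_3 = 4.2964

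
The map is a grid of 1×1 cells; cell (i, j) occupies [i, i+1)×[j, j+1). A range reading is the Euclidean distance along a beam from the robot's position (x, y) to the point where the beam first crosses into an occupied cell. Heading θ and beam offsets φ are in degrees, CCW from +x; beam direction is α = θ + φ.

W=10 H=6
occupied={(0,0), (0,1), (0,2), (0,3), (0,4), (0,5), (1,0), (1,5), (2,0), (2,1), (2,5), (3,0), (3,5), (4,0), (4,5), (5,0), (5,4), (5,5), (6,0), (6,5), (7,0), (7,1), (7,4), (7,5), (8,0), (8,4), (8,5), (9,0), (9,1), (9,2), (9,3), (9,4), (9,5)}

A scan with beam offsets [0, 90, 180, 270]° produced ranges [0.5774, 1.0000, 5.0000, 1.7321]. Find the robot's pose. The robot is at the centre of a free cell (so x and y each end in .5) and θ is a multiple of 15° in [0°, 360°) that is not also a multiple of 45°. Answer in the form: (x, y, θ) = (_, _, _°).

(x, y, θ) = (1.5, 3.5, 150°)

Enumerate (i+0.5, j+0.5, θ) over the 27 free cells and 16 admissible headings. For each, cast all 4 beams and compare to the given ranges.
  (3.5, 4.5, 210°): beam 1 = 2.8868 ≠ 0.5774 ✗
  (5.5, 3.5, 300°): beam 1 = 2.8868 ≠ 0.5774 ✗
  (8.5, 2.5, 195°): beam 1 = 5.6940 ≠ 0.5774 ✗
  (4.5, 4.5, 150°): beam 1 = 1.0000 ≠ 0.5774 ✗
  (2.5, 4.5, 30°): beam 1 = 1.0000 ≠ 0.5774 ✗
  …
  (1.5, 3.5, 150°): r_1=0.5774, r_2=1.0000, r_3=5.0000, r_4=1.7321 — all match ✓
Unique over the lattice → pose = (1.5, 3.5, 150°).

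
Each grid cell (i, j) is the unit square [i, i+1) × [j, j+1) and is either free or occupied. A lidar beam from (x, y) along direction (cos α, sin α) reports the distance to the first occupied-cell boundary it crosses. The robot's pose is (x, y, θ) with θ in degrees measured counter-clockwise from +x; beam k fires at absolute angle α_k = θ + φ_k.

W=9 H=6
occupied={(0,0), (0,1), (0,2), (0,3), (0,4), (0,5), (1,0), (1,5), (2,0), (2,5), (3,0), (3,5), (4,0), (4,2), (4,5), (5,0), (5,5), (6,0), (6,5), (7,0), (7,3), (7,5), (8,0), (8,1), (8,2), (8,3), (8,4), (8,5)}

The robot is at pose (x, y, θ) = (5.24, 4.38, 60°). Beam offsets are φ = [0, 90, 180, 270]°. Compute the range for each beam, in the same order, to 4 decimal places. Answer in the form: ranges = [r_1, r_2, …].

ranges = [0.7159, 1.2400, 1.5935, 2.0323]

beam 1: φ=0°, α=60°
  d=(0.5000,0.8660)  start (5,4)  tX=1.5200 tY=0.7159  stride 1/|dx|=2.0000 1/|dy|=1.1547
    cross y-line → (5,5), t=0.7159 (wall)
  → r_1 = 0.7159
beam 2: φ=90°, α=150°
  d=(-0.8660,0.5000)  start (5,4)  tX=0.2771 tY=1.2400  stride 1/|dx|=1.1547 1/|dy|=2.0000
    cross x-line → (4,4), t=0.2771
    cross y-line → (4,5), t=1.2400 (wall)
  → r_2 = 1.2400
beam 3: φ=180°, α=240°
  d=(-0.5000,-0.8660)  start (5,4)  tX=0.4800 tY=0.4388  stride 1/|dx|=2.0000 1/|dy|=1.1547
    cross y-line → (5,3), t=0.4388
    cross x-line → (4,3), t=0.4800
    cross y-line → (4,2), t=1.5935 (wall)
  → r_3 = 1.5935
beam 4: φ=270°, α=330°
  d=(0.8660,-0.5000)  start (5,4)  tX=0.8776 tY=0.7600  stride 1/|dx|=1.1547 1/|dy|=2.0000
    cross y-line → (5,3), t=0.7600
    cross x-line → (6,3), t=0.8776
    cross x-line → (7,3), t=2.0323 (wall)
  → r_4 = 2.0323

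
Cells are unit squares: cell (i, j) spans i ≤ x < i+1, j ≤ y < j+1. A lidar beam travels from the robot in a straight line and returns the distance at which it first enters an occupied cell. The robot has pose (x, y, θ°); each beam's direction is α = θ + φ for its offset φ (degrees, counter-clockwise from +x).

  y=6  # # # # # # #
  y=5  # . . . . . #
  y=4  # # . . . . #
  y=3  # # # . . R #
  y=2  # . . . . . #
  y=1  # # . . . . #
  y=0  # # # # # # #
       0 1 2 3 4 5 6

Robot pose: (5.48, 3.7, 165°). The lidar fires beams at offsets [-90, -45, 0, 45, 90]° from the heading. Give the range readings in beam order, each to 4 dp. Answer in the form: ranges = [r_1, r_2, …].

beam 1: φ=-90°, α=75°
  dir = (cos 75°, sin 75°) = (0.2588, 0.9659); from cell (5,3)
  next x-line at t=2.0091, next y-line at t=0.3106; Δt_x=3.8637, Δt_y=1.0353
    y: enter (5,4) at t=0.3106
    y: enter (5,5) at t=1.3459
    x: enter (6,5) at t=2.0091 ← occupied
  → r_1 = 2.0091
beam 2: φ=-45°, α=120°
  dir = (cos 120°, sin 120°) = (-0.5000, 0.8660); from cell (5,3)
  next x-line at t=0.9600, next y-line at t=0.3464; Δt_x=2.0000, Δt_y=1.1547
    y: enter (5,4) at t=0.3464
    x: enter (4,4) at t=0.9600
    y: enter (4,5) at t=1.5011
    y: enter (4,6) at t=2.6558 ← occupied
  → r_2 = 2.6558
beam 3: φ=0°, α=165°
  dir = (cos 165°, sin 165°) = (-0.9659, 0.2588); from cell (5,3)
  next x-line at t=0.4969, next y-line at t=1.1591; Δt_x=1.0353, Δt_y=3.8637
    x: enter (4,3) at t=0.4969
    y: enter (4,4) at t=1.1591
    x: enter (3,4) at t=1.5322
    x: enter (2,4) at t=2.5675
    x: enter (1,4) at t=3.6028 ← occupied
  → r_3 = 3.6028
beam 4: φ=45°, α=210°
  dir = (cos 210°, sin 210°) = (-0.8660, -0.5000); from cell (5,3)
  next x-line at t=0.5543, next y-line at t=1.4000; Δt_x=1.1547, Δt_y=2.0000
    x: enter (4,3) at t=0.5543
    y: enter (4,2) at t=1.4000
    x: enter (3,2) at t=1.7090
    x: enter (2,2) at t=2.8637
    y: enter (2,1) at t=3.4000
    x: enter (1,1) at t=4.0184 ← occupied
  → r_4 = 4.0184
beam 5: φ=90°, α=255°
  dir = (cos 255°, sin 255°) = (-0.2588, -0.9659); from cell (5,3)
  next x-line at t=1.8546, next y-line at t=0.7247; Δt_x=3.8637, Δt_y=1.0353
    y: enter (5,2) at t=0.7247
    y: enter (5,1) at t=1.7600
    x: enter (4,1) at t=1.8546
    y: enter (4,0) at t=2.7952 ← occupied
  → r_5 = 2.7952

ranges = [2.0091, 2.6558, 3.6028, 4.0184, 2.7952]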